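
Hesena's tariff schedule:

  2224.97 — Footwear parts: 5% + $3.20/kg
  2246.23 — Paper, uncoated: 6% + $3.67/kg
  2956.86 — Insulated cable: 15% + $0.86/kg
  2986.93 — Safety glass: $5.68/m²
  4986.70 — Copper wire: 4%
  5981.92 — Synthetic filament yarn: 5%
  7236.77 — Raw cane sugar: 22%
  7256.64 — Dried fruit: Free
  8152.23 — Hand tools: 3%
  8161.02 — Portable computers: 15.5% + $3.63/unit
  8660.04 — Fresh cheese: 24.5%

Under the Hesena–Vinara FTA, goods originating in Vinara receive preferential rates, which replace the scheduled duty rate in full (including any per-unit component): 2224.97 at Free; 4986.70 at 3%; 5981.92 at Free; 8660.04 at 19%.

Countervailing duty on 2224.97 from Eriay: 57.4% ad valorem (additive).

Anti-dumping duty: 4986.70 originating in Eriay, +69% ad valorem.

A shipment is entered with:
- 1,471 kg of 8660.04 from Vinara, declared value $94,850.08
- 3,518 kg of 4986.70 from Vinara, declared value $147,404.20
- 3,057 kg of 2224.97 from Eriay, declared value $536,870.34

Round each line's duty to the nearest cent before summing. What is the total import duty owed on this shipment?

$367,233.14

Line 1 (8660.04, Vinara, 1,471 kg, $94,850.08):
Base rate for 8660.04 is 24.5%.
Origin Vinara qualifies under the Hesena–Vinara agreement and 8660.04 is covered: preferential rate 19% applies instead.
Duty = $94,850.08 × 19% = $18,021.52.
Line 2 (4986.70, Vinara, 3,518 kg, $147,404.20):
Base rate for 4986.70 is 4%.
Origin Vinara qualifies under the Hesena–Vinara agreement and 4986.70 is covered: preferential rate 3% applies instead.
The additional-duty order on 4986.70 targets Eriay, not Vinara; it does not apply.
Duty = $147,404.20 × 3% = $4,422.13.
Line 3 (2224.97, Eriay, 3,057 kg, $536,870.34):
Base rate for 2224.97 is 5% + $3.20/kg.
2224.97 has an FTA preferential rate, but origin Eriay is not Vinara; base rate stands.
Additional duty on 2224.97 from Eriay: +57.4%. Applied ad valorem rate: 5% + 57.4% = 62.4%.
Duty = $536,870.34 × 62.4% + 3,057 × $3.20 = $344,789.49.
Total = $18,021.52 + $4,422.13 + $344,789.49 = $367,233.14.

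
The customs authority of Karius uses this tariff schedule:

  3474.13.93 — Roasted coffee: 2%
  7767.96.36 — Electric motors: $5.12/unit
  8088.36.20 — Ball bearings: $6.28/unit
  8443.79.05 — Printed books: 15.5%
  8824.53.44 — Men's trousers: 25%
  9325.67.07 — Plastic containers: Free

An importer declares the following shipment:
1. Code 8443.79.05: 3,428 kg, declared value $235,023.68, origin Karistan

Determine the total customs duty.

Line 1 (8443.79.05, Karistan, 3,428 kg, $235,023.68):
Base rate for 8443.79.05 is 15.5%.
Duty = $235,023.68 × 15.5% = $36,428.67.

$36,428.67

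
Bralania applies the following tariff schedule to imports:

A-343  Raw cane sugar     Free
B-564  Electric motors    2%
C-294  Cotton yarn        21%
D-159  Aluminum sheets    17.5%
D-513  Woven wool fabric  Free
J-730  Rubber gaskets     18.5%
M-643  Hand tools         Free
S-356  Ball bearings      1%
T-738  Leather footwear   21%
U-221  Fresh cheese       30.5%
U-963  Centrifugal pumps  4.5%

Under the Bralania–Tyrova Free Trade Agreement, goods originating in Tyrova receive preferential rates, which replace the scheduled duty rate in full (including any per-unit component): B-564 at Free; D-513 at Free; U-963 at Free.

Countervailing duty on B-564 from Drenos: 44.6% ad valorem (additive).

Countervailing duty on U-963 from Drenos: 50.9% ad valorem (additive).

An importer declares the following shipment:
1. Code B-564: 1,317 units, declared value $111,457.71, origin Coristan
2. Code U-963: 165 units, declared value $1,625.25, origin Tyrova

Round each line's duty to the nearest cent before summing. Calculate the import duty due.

$2,229.15

Line 1 (B-564, Coristan, 1,317 units, $111,457.71):
Base rate for B-564 is 2%.
B-564 has an FTA preferential rate, but origin Coristan is not Tyrova; base rate stands.
The additional-duty order on B-564 targets Drenos, not Coristan; it does not apply.
Duty = $111,457.71 × 2% = $2,229.15.
Line 2 (U-963, Tyrova, 165 units, $1,625.25):
Base rate for U-963 is 4.5%.
Origin Tyrova qualifies under the Bralania–Tyrova agreement and U-963 is covered: preferential rate Free applies instead.
The additional-duty order on U-963 targets Drenos, not Tyrova; it does not apply.
Duty = $1,625.25 × 0% = $0.00.
Total = $2,229.15 + $0.00 = $2,229.15.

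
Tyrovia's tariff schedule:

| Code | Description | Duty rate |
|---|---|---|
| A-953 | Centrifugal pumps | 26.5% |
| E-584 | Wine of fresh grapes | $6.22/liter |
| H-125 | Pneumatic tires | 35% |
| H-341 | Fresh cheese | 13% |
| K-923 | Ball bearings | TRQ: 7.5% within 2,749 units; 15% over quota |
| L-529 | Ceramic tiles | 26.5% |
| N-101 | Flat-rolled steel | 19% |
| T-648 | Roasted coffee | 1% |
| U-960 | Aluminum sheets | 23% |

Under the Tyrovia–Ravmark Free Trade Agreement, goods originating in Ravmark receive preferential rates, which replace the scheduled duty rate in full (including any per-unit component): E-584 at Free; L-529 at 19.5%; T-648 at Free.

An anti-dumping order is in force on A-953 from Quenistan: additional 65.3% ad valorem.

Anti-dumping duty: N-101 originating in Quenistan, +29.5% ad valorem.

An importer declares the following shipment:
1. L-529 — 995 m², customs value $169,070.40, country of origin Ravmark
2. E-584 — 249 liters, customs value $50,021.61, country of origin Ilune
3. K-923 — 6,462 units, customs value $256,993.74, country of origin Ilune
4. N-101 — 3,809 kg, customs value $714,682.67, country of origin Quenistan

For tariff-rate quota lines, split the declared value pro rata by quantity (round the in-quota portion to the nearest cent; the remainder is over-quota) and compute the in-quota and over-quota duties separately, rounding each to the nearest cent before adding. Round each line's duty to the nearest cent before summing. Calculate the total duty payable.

$411,488.08

Line 1 (L-529, Ravmark, 995 m², $169,070.40):
Base rate for L-529 is 26.5%.
Origin Ravmark qualifies under the Tyrovia–Ravmark agreement and L-529 is covered: preferential rate 19.5% applies instead.
Duty = $169,070.40 × 19.5% = $32,968.73.
Line 2 (E-584, Ilune, 249 liters, $50,021.61):
Base rate for E-584 is $6.22/liter.
E-584 has an FTA preferential rate, but origin Ilune is not Ravmark; base rate stands.
Duty = 249 × $6.22 = $1,548.78.
Line 3 (K-923, Ilune, 6,462 units, $256,993.74):
Code K-923 is under a tariff-rate quota (threshold 2,749 units). In-quota: 2,749 units at 7.5%; over-quota: 3,713 units at 15%.
Pro-rata value split: in-quota = $256,993.74 × 2,749/6,462 = $109,327.73; over-quota = $256,993.74 − $109,327.73 = $147,666.01.
In-quota duty = $109,327.73 × 7.5% = $8,199.58. Over-quota duty = $147,666.01 × 15% = $22,149.90.
Line duty = $8,199.58 + $22,149.90 = $30,349.48.
Line 4 (N-101, Quenistan, 3,809 kg, $714,682.67):
Base rate for N-101 is 19%.
Additional duty on N-101 from Quenistan: +29.5%. Applied ad valorem rate: 19% + 29.5% = 48.5%.
Duty = $714,682.67 × 48.5% = $346,621.09.
Total = $32,968.73 + $1,548.78 + $30,349.48 + $346,621.09 = $411,488.08.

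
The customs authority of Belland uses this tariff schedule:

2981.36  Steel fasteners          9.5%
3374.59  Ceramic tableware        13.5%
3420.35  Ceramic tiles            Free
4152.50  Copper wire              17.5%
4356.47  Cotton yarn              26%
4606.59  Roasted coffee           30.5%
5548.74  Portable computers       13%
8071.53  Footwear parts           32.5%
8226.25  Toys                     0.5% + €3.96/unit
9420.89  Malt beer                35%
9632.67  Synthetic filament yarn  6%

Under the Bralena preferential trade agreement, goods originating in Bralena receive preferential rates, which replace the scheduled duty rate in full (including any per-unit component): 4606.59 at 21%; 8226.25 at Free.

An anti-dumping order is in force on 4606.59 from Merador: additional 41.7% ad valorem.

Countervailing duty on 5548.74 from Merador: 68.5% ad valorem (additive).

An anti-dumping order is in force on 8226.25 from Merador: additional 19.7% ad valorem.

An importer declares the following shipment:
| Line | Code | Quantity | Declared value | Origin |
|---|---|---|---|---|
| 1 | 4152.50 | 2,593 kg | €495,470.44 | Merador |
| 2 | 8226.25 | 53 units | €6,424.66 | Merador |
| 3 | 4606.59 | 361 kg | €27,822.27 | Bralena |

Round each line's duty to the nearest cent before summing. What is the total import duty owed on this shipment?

€94,057.67

Line 1 (4152.50, Merador, 2,593 kg, €495,470.44):
Base rate for 4152.50 is 17.5%.
Duty = €495,470.44 × 17.5% = €86,707.33.
Line 2 (8226.25, Merador, 53 units, €6,424.66):
Base rate for 8226.25 is 0.5% + €3.96/unit.
8226.25 has an FTA preferential rate, but origin Merador is not Bralena; base rate stands.
Additional duty on 8226.25 from Merador: +19.7%. Applied ad valorem rate: 0.5% + 19.7% = 20.2%.
Duty = €6,424.66 × 20.2% + 53 × €3.96 = €1,507.66.
Line 3 (4606.59, Bralena, 361 kg, €27,822.27):
Base rate for 4606.59 is 30.5%.
Origin Bralena qualifies under the Belland–Bralena agreement and 4606.59 is covered: preferential rate 21% applies instead.
The additional-duty order on 4606.59 targets Merador, not Bralena; it does not apply.
Duty = €27,822.27 × 21% = €5,842.68.
Total = €86,707.33 + €1,507.66 + €5,842.68 = €94,057.67.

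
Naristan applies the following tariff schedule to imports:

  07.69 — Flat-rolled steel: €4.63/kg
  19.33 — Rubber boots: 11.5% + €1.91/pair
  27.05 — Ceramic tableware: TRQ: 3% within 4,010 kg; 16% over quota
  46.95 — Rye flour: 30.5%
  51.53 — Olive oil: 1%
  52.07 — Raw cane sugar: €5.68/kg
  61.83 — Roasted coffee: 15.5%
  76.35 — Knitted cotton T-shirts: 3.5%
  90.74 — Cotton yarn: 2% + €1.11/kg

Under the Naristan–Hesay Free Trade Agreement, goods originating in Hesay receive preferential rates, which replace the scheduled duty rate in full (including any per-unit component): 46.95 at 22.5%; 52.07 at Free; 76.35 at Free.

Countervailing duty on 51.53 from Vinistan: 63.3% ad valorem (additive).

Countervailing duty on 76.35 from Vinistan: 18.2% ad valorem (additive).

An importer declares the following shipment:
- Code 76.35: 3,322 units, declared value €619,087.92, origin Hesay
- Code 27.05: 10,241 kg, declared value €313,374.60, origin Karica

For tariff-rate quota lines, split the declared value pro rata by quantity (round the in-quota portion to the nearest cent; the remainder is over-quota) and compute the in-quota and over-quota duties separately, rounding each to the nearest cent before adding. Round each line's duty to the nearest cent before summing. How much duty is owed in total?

Line 1 (76.35, Hesay, 3,322 units, €619,087.92):
Base rate for 76.35 is 3.5%.
Origin Hesay qualifies under the Naristan–Hesay agreement and 76.35 is covered: preferential rate Free applies instead.
The additional-duty order on 76.35 targets Vinistan, not Hesay; it does not apply.
Duty = €619,087.92 × 0% = €0.00.
Line 2 (27.05, Karica, 10,241 kg, €313,374.60):
Code 27.05 is under a tariff-rate quota (threshold 4,010 kg). In-quota: 4,010 kg at 3%; over-quota: 6,231 kg at 16%.
Pro-rata value split: in-quota = €313,374.60 × 4,010/10,241 = €122,706.00; over-quota = €313,374.60 − €122,706.00 = €190,668.60.
In-quota duty = €122,706.00 × 3% = €3,681.18. Over-quota duty = €190,668.60 × 16% = €30,506.98.
Line duty = €3,681.18 + €30,506.98 = €34,188.16.
Total = €0.00 + €34,188.16 = €34,188.16.

€34,188.16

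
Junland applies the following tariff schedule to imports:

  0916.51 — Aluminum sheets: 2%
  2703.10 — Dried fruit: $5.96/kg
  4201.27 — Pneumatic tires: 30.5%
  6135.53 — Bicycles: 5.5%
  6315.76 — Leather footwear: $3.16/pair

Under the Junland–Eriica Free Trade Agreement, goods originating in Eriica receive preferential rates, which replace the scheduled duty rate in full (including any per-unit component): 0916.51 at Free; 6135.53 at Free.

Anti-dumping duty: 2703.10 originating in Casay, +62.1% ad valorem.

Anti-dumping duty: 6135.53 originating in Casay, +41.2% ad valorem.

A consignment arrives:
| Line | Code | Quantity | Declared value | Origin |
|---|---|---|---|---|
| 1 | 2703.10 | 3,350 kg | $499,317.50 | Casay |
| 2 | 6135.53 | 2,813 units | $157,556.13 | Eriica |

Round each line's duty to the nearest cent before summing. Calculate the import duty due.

Line 1 (2703.10, Casay, 3,350 kg, $499,317.50):
Base rate for 2703.10 is $5.96/kg.
Additional duty on 2703.10 from Casay: +62.1% ad valorem. Applied ad valorem rate = 62.1%.
Duty = $499,317.50 × 62.1% + 3,350 × $5.96 = $330,042.17.
Line 2 (6135.53, Eriica, 2,813 units, $157,556.13):
Base rate for 6135.53 is 5.5%.
Origin Eriica qualifies under the Junland–Eriica agreement and 6135.53 is covered: preferential rate Free applies instead.
The additional-duty order on 6135.53 targets Casay, not Eriica; it does not apply.
Duty = $157,556.13 × 0% = $0.00.
Total = $330,042.17 + $0.00 = $330,042.17.

$330,042.17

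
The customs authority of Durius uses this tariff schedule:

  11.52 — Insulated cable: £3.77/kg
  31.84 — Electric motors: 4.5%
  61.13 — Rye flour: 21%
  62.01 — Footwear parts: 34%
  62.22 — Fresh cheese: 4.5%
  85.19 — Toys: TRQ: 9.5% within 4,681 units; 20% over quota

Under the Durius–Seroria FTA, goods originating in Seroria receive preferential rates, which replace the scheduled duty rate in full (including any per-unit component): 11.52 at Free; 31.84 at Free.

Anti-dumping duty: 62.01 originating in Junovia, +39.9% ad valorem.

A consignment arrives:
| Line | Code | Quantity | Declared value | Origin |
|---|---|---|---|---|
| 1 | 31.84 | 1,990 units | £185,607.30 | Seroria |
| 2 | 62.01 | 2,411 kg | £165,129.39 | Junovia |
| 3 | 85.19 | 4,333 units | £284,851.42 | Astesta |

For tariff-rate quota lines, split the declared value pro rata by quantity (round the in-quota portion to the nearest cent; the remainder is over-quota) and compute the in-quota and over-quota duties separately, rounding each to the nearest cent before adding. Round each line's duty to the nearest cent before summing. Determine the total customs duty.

£149,091.50

Line 1 (31.84, Seroria, 1,990 units, £185,607.30):
Base rate for 31.84 is 4.5%.
Origin Seroria qualifies under the Durius–Seroria agreement and 31.84 is covered: preferential rate Free applies instead.
Duty = £185,607.30 × 0% = £0.00.
Line 2 (62.01, Junovia, 2,411 kg, £165,129.39):
Base rate for 62.01 is 34%.
Additional duty on 62.01 from Junovia: +39.9%. Applied ad valorem rate: 34% + 39.9% = 73.9%.
Duty = £165,129.39 × 73.9% = £122,030.62.
Line 3 (85.19, Astesta, 4,333 units, £284,851.42):
Code 85.19 is under a tariff-rate quota (threshold 4,681 units). Quantity 4,333 units is within the quota, so the in-quota rate 9.5% applies to the full value.
Duty = £284,851.42 × 9.5% = £27,060.88.
Total = £0.00 + £122,030.62 + £27,060.88 = £149,091.50.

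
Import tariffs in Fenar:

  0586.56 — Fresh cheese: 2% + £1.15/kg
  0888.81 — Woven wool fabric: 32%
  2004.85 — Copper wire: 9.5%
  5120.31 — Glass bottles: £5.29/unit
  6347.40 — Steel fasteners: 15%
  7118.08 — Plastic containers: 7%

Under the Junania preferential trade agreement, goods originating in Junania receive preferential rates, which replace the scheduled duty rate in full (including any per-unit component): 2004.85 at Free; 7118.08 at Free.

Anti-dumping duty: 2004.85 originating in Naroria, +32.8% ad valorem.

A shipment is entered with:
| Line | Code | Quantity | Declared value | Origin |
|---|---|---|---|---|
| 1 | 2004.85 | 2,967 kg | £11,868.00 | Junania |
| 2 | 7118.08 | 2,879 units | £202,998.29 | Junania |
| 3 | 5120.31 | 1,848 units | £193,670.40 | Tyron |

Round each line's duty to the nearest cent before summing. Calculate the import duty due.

Line 1 (2004.85, Junania, 2,967 kg, £11,868.00):
Base rate for 2004.85 is 9.5%.
Origin Junania qualifies under the Fenar–Junania agreement and 2004.85 is covered: preferential rate Free applies instead.
The additional-duty order on 2004.85 targets Naroria, not Junania; it does not apply.
Duty = £11,868.00 × 0% = £0.00.
Line 2 (7118.08, Junania, 2,879 units, £202,998.29):
Base rate for 7118.08 is 7%.
Origin Junania qualifies under the Fenar–Junania agreement and 7118.08 is covered: preferential rate Free applies instead.
Duty = £202,998.29 × 0% = £0.00.
Line 3 (5120.31, Tyron, 1,848 units, £193,670.40):
Base rate for 5120.31 is £5.29/unit.
Duty = 1,848 × £5.29 = £9,775.92.
Total = £0.00 + £0.00 + £9,775.92 = £9,775.92.

£9,775.92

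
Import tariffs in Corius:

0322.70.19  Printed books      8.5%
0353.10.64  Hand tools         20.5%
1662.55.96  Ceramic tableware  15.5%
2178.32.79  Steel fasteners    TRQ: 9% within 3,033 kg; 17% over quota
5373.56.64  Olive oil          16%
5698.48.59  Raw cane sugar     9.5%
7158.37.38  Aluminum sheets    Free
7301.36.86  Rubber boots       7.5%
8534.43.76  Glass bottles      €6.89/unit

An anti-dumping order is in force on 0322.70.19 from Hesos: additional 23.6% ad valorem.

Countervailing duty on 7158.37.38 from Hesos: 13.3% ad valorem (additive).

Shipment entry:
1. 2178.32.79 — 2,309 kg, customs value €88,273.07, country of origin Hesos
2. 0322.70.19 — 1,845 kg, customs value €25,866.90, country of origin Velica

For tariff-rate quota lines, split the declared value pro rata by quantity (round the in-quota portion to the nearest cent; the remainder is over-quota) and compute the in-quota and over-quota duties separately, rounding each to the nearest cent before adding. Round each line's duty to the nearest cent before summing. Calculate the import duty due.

€10,143.27

Line 1 (2178.32.79, Hesos, 2,309 kg, €88,273.07):
Code 2178.32.79 is under a tariff-rate quota (threshold 3,033 kg). Quantity 2,309 kg is within the quota, so the in-quota rate 9% applies to the full value.
Duty = €88,273.07 × 9% = €7,944.58.
Line 2 (0322.70.19, Velica, 1,845 kg, €25,866.90):
Base rate for 0322.70.19 is 8.5%.
The additional-duty order on 0322.70.19 targets Hesos, not Velica; it does not apply.
Duty = €25,866.90 × 8.5% = €2,198.69.
Total = €7,944.58 + €2,198.69 = €10,143.27.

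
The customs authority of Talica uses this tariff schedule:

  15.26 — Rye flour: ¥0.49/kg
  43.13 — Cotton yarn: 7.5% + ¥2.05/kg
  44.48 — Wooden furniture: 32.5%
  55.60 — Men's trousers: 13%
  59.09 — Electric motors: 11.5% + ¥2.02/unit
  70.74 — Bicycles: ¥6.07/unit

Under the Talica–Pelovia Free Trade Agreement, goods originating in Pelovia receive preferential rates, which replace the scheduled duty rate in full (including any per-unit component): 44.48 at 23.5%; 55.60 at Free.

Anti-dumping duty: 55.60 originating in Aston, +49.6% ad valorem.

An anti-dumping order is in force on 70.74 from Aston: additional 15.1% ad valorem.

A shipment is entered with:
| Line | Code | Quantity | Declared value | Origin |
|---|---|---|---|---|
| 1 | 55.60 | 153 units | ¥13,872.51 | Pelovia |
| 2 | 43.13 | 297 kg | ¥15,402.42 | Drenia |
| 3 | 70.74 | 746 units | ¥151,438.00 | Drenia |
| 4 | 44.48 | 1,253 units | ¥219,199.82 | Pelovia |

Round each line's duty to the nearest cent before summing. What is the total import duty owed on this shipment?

¥57,804.21

Line 1 (55.60, Pelovia, 153 units, ¥13,872.51):
Base rate for 55.60 is 13%.
Origin Pelovia qualifies under the Talica–Pelovia agreement and 55.60 is covered: preferential rate Free applies instead.
The additional-duty order on 55.60 targets Aston, not Pelovia; it does not apply.
Duty = ¥13,872.51 × 0% = ¥0.00.
Line 2 (43.13, Drenia, 297 kg, ¥15,402.42):
Base rate for 43.13 is 7.5% + ¥2.05/kg.
Duty = ¥15,402.42 × 7.5% + 297 × ¥2.05 = ¥1,764.03.
Line 3 (70.74, Drenia, 746 units, ¥151,438.00):
Base rate for 70.74 is ¥6.07/unit.
The additional-duty order on 70.74 targets Aston, not Drenia; it does not apply.
Duty = 746 × ¥6.07 = ¥4,528.22.
Line 4 (44.48, Pelovia, 1,253 units, ¥219,199.82):
Base rate for 44.48 is 32.5%.
Origin Pelovia qualifies under the Talica–Pelovia agreement and 44.48 is covered: preferential rate 23.5% applies instead.
Duty = ¥219,199.82 × 23.5% = ¥51,511.96.
Total = ¥0.00 + ¥1,764.03 + ¥4,528.22 + ¥51,511.96 = ¥57,804.21.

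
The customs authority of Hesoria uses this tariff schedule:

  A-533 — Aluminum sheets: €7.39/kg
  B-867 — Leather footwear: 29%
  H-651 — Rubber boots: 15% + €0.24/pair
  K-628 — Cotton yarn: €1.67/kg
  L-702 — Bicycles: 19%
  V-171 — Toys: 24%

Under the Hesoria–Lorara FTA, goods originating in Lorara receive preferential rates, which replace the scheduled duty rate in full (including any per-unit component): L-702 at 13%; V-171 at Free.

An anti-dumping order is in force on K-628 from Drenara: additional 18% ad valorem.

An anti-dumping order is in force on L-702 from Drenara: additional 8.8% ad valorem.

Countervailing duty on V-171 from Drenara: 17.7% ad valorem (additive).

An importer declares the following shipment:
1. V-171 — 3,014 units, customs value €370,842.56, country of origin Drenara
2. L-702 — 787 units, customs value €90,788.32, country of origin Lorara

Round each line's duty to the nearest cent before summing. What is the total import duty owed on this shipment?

Line 1 (V-171, Drenara, 3,014 units, €370,842.56):
Base rate for V-171 is 24%.
V-171 has an FTA preferential rate, but origin Drenara is not Lorara; base rate stands.
Additional duty on V-171 from Drenara: +17.7%. Applied ad valorem rate: 24% + 17.7% = 41.7%.
Duty = €370,842.56 × 41.7% = €154,641.35.
Line 2 (L-702, Lorara, 787 units, €90,788.32):
Base rate for L-702 is 19%.
Origin Lorara qualifies under the Hesoria–Lorara agreement and L-702 is covered: preferential rate 13% applies instead.
The additional-duty order on L-702 targets Drenara, not Lorara; it does not apply.
Duty = €90,788.32 × 13% = €11,802.48.
Total = €154,641.35 + €11,802.48 = €166,443.83.

€166,443.83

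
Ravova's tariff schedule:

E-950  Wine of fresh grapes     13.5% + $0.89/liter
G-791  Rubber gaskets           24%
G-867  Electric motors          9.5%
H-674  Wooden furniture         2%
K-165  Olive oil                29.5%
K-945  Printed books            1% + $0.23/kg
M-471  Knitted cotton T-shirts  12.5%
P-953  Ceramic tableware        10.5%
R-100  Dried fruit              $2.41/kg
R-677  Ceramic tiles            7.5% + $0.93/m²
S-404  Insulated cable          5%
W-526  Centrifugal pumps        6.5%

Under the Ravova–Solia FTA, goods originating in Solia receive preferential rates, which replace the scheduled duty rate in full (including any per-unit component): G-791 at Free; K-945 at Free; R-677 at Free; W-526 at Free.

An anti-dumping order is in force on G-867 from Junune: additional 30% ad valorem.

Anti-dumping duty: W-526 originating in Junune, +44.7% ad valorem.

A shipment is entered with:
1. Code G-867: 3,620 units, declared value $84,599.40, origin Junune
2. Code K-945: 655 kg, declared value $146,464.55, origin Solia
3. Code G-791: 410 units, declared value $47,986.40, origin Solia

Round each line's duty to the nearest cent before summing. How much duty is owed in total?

$33,416.76

Line 1 (G-867, Junune, 3,620 units, $84,599.40):
Base rate for G-867 is 9.5%.
Additional duty on G-867 from Junune: +30%. Applied ad valorem rate: 9.5% + 30% = 39.5%.
Duty = $84,599.40 × 39.5% = $33,416.76.
Line 2 (K-945, Solia, 655 kg, $146,464.55):
Base rate for K-945 is 1% + $0.23/kg.
Origin Solia qualifies under the Ravova–Solia agreement and K-945 is covered: preferential rate Free applies instead.
Duty = $146,464.55 × 0% = $0.00.
Line 3 (G-791, Solia, 410 units, $47,986.40):
Base rate for G-791 is 24%.
Origin Solia qualifies under the Ravova–Solia agreement and G-791 is covered: preferential rate Free applies instead.
Duty = $47,986.40 × 0% = $0.00.
Total = $33,416.76 + $0.00 + $0.00 = $33,416.76.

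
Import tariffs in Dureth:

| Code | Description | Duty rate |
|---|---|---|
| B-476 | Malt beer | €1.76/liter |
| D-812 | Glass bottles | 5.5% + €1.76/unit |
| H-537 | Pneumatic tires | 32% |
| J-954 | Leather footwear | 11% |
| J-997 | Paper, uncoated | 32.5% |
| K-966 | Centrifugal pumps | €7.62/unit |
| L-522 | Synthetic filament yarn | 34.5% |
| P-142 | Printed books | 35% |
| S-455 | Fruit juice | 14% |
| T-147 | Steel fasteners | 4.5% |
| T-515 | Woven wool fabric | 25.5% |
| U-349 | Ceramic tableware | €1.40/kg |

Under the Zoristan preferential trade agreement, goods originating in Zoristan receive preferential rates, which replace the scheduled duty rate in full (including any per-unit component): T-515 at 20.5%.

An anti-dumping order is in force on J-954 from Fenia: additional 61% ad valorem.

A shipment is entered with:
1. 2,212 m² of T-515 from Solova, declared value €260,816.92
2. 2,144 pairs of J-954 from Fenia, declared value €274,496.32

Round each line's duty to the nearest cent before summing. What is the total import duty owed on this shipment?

€264,145.66

Line 1 (T-515, Solova, 2,212 m², €260,816.92):
Base rate for T-515 is 25.5%.
T-515 has an FTA preferential rate, but origin Solova is not Zoristan; base rate stands.
Duty = €260,816.92 × 25.5% = €66,508.31.
Line 2 (J-954, Fenia, 2,144 pairs, €274,496.32):
Base rate for J-954 is 11%.
Additional duty on J-954 from Fenia: +61%. Applied ad valorem rate: 11% + 61% = 72%.
Duty = €274,496.32 × 72% = €197,637.35.
Total = €66,508.31 + €197,637.35 = €264,145.66.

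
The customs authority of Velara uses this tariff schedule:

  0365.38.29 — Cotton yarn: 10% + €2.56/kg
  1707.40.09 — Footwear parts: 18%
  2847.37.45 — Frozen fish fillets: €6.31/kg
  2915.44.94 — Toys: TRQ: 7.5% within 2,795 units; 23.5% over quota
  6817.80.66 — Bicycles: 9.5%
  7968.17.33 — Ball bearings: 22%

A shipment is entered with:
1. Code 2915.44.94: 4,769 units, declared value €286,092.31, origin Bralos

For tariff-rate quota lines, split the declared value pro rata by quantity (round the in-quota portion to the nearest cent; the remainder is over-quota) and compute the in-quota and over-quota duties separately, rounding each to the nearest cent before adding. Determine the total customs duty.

Line 1 (2915.44.94, Bralos, 4,769 units, €286,092.31):
Code 2915.44.94 is under a tariff-rate quota (threshold 2,795 units). In-quota: 2,795 units at 7.5%; over-quota: 1,974 units at 23.5%.
Pro-rata value split: in-quota = €286,092.31 × 2,795/4,769 = €167,672.05; over-quota = €286,092.31 − €167,672.05 = €118,420.26.
In-quota duty = €167,672.05 × 7.5% = €12,575.40. Over-quota duty = €118,420.26 × 23.5% = €27,828.76.
Line duty = €12,575.40 + €27,828.76 = €40,404.16.

€40,404.16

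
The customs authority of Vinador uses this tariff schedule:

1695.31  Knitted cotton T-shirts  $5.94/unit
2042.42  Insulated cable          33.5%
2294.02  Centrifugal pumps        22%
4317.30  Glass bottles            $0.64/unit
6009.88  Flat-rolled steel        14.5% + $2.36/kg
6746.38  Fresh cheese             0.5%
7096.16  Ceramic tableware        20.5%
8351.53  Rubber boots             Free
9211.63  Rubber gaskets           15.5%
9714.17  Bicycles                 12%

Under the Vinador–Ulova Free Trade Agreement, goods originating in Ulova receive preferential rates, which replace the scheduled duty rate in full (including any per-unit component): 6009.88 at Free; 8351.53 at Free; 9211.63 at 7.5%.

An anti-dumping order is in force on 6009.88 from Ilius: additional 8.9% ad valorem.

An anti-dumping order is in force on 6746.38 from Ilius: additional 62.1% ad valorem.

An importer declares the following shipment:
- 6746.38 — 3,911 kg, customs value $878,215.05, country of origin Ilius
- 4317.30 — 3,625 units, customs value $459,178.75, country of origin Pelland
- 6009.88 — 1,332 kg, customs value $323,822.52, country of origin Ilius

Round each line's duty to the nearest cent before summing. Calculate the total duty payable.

$631,000.61

Line 1 (6746.38, Ilius, 3,911 kg, $878,215.05):
Base rate for 6746.38 is 0.5%.
Additional duty on 6746.38 from Ilius: +62.1%. Applied ad valorem rate: 0.5% + 62.1% = 62.6%.
Duty = $878,215.05 × 62.6% = $549,762.62.
Line 2 (4317.30, Pelland, 3,625 units, $459,178.75):
Base rate for 4317.30 is $0.64/unit.
Duty = 3,625 × $0.64 = $2,320.00.
Line 3 (6009.88, Ilius, 1,332 kg, $323,822.52):
Base rate for 6009.88 is 14.5% + $2.36/kg.
6009.88 has an FTA preferential rate, but origin Ilius is not Ulova; base rate stands.
Additional duty on 6009.88 from Ilius: +8.9%. Applied ad valorem rate: 14.5% + 8.9% = 23.4%.
Duty = $323,822.52 × 23.4% + 1,332 × $2.36 = $78,917.99.
Total = $549,762.62 + $2,320.00 + $78,917.99 = $631,000.61.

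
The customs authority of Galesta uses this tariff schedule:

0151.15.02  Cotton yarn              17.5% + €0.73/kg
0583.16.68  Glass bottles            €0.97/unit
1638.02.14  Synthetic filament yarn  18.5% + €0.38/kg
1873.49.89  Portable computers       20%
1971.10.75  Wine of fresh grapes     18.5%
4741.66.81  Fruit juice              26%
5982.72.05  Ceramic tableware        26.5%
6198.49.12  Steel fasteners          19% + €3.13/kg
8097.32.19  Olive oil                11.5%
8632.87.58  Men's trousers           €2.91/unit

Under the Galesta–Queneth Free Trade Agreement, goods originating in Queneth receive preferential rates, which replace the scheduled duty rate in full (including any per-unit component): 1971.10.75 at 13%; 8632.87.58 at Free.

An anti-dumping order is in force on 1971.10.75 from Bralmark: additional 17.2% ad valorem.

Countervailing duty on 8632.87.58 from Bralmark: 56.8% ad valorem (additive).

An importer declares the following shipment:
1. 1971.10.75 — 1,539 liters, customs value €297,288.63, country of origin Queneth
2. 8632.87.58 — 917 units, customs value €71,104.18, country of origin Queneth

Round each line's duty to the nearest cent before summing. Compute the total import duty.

€38,647.52

Line 1 (1971.10.75, Queneth, 1,539 liters, €297,288.63):
Base rate for 1971.10.75 is 18.5%.
Origin Queneth qualifies under the Galesta–Queneth agreement and 1971.10.75 is covered: preferential rate 13% applies instead.
The additional-duty order on 1971.10.75 targets Bralmark, not Queneth; it does not apply.
Duty = €297,288.63 × 13% = €38,647.52.
Line 2 (8632.87.58, Queneth, 917 units, €71,104.18):
Base rate for 8632.87.58 is €2.91/unit.
Origin Queneth qualifies under the Galesta–Queneth agreement and 8632.87.58 is covered: preferential rate Free applies instead.
The additional-duty order on 8632.87.58 targets Bralmark, not Queneth; it does not apply.
Duty = €71,104.18 × 0% = €0.00.
Total = €38,647.52 + €0.00 = €38,647.52.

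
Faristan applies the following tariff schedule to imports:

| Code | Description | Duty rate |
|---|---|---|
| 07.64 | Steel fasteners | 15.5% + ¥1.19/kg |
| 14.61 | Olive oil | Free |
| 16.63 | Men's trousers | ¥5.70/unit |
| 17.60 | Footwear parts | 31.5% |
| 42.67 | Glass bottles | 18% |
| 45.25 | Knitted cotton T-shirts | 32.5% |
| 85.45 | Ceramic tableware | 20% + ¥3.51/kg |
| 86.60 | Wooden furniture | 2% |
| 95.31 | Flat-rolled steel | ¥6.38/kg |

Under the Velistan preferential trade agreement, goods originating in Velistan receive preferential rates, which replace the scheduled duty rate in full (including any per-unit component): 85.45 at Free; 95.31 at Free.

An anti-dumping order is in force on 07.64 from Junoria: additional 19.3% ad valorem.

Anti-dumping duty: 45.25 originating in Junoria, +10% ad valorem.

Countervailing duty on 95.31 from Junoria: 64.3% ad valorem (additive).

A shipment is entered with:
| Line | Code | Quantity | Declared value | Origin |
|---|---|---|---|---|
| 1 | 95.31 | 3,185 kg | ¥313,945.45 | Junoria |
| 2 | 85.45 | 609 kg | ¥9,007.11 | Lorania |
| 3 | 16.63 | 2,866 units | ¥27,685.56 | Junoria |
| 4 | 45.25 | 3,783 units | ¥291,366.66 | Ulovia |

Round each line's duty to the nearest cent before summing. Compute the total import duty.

¥337,156.59

Line 1 (95.31, Junoria, 3,185 kg, ¥313,945.45):
Base rate for 95.31 is ¥6.38/kg.
95.31 has an FTA preferential rate, but origin Junoria is not Velistan; base rate stands.
Additional duty on 95.31 from Junoria: +64.3% ad valorem. Applied ad valorem rate = 64.3%.
Duty = ¥313,945.45 × 64.3% + 3,185 × ¥6.38 = ¥222,187.22.
Line 2 (85.45, Lorania, 609 kg, ¥9,007.11):
Base rate for 85.45 is 20% + ¥3.51/kg.
85.45 has an FTA preferential rate, but origin Lorania is not Velistan; base rate stands.
Duty = ¥9,007.11 × 20% + 609 × ¥3.51 = ¥3,939.01.
Line 3 (16.63, Junoria, 2,866 units, ¥27,685.56):
Base rate for 16.63 is ¥5.70/unit.
Duty = 2,866 × ¥5.70 = ¥16,336.20.
Line 4 (45.25, Ulovia, 3,783 units, ¥291,366.66):
Base rate for 45.25 is 32.5%.
The additional-duty order on 45.25 targets Junoria, not Ulovia; it does not apply.
Duty = ¥291,366.66 × 32.5% = ¥94,694.16.
Total = ¥222,187.22 + ¥3,939.01 + ¥16,336.20 + ¥94,694.16 = ¥337,156.59.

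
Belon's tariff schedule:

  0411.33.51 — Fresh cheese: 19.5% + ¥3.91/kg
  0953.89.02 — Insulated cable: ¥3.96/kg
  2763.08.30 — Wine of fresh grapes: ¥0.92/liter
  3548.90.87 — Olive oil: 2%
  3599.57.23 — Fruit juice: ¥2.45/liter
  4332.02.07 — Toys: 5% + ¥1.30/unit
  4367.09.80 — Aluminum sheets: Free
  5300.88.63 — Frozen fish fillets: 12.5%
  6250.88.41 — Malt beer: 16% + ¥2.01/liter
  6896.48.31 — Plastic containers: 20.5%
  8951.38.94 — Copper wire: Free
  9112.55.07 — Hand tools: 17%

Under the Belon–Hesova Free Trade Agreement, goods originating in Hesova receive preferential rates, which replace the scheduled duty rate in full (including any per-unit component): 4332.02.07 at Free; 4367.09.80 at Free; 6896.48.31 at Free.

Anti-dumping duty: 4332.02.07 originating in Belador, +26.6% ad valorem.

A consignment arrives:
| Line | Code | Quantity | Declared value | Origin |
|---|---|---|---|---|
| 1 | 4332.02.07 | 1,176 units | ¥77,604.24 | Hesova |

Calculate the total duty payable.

¥0.00

Line 1 (4332.02.07, Hesova, 1,176 units, ¥77,604.24):
Base rate for 4332.02.07 is 5% + ¥1.30/unit.
Origin Hesova qualifies under the Belon–Hesova agreement and 4332.02.07 is covered: preferential rate Free applies instead.
The additional-duty order on 4332.02.07 targets Belador, not Hesova; it does not apply.
Duty = ¥77,604.24 × 0% = ¥0.00.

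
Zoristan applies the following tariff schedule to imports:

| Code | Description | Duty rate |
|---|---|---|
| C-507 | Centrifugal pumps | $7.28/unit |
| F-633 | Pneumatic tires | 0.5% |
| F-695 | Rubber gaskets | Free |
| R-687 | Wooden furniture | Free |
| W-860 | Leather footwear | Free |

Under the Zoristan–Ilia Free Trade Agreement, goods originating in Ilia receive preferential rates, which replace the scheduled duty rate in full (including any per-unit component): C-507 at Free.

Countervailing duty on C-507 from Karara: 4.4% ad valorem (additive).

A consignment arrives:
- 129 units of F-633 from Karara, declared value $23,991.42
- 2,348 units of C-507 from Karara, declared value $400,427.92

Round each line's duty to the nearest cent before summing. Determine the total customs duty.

$34,832.23

Line 1 (F-633, Karara, 129 units, $23,991.42):
Base rate for F-633 is 0.5%.
Duty = $23,991.42 × 0.5% = $119.96.
Line 2 (C-507, Karara, 2,348 units, $400,427.92):
Base rate for C-507 is $7.28/unit.
C-507 has an FTA preferential rate, but origin Karara is not Ilia; base rate stands.
Additional duty on C-507 from Karara: +4.4% ad valorem. Applied ad valorem rate = 4.4%.
Duty = $400,427.92 × 4.4% + 2,348 × $7.28 = $34,712.27.
Total = $119.96 + $34,712.27 = $34,832.23.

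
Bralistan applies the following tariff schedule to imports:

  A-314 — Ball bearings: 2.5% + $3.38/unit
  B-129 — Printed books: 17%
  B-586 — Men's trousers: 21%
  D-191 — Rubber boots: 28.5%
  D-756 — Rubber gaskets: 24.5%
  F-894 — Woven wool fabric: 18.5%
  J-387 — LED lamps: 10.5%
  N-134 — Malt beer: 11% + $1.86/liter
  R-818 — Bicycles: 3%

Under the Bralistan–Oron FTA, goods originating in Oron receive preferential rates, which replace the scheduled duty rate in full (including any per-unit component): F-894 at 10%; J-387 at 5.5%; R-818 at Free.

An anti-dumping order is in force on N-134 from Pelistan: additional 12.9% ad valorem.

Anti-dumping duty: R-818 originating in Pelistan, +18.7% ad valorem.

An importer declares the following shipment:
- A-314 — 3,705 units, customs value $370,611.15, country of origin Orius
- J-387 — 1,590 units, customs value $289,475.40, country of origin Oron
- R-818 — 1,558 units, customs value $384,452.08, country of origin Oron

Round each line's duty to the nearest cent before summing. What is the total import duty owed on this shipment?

Line 1 (A-314, Orius, 3,705 units, $370,611.15):
Base rate for A-314 is 2.5% + $3.38/unit.
Duty = $370,611.15 × 2.5% + 3,705 × $3.38 = $21,788.18.
Line 2 (J-387, Oron, 1,590 units, $289,475.40):
Base rate for J-387 is 10.5%.
Origin Oron qualifies under the Bralistan–Oron agreement and J-387 is covered: preferential rate 5.5% applies instead.
Duty = $289,475.40 × 5.5% = $15,921.15.
Line 3 (R-818, Oron, 1,558 units, $384,452.08):
Base rate for R-818 is 3%.
Origin Oron qualifies under the Bralistan–Oron agreement and R-818 is covered: preferential rate Free applies instead.
The additional-duty order on R-818 targets Pelistan, not Oron; it does not apply.
Duty = $384,452.08 × 0% = $0.00.
Total = $21,788.18 + $15,921.15 + $0.00 = $37,709.33.

$37,709.33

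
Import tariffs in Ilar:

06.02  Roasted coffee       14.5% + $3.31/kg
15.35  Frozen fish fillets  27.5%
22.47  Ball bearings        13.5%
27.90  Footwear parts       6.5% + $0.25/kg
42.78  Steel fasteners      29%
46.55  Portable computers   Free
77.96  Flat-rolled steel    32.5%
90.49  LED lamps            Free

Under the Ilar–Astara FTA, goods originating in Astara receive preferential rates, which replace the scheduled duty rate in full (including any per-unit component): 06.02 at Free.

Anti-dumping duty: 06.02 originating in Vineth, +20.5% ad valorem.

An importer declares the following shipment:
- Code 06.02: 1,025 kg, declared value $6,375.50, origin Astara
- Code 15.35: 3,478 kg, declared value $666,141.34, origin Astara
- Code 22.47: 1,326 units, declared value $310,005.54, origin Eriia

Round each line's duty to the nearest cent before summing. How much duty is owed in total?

$225,039.62

Line 1 (06.02, Astara, 1,025 kg, $6,375.50):
Base rate for 06.02 is 14.5% + $3.31/kg.
Origin Astara qualifies under the Ilar–Astara agreement and 06.02 is covered: preferential rate Free applies instead.
The additional-duty order on 06.02 targets Vineth, not Astara; it does not apply.
Duty = $6,375.50 × 0% = $0.00.
Line 2 (15.35, Astara, 3,478 kg, $666,141.34):
Base rate for 15.35 is 27.5%.
Origin Astara is the FTA partner but 15.35 is not on the preference list; base rate stands.
Duty = $666,141.34 × 27.5% = $183,188.87.
Line 3 (22.47, Eriia, 1,326 units, $310,005.54):
Base rate for 22.47 is 13.5%.
Duty = $310,005.54 × 13.5% = $41,850.75.
Total = $0.00 + $183,188.87 + $41,850.75 = $225,039.62.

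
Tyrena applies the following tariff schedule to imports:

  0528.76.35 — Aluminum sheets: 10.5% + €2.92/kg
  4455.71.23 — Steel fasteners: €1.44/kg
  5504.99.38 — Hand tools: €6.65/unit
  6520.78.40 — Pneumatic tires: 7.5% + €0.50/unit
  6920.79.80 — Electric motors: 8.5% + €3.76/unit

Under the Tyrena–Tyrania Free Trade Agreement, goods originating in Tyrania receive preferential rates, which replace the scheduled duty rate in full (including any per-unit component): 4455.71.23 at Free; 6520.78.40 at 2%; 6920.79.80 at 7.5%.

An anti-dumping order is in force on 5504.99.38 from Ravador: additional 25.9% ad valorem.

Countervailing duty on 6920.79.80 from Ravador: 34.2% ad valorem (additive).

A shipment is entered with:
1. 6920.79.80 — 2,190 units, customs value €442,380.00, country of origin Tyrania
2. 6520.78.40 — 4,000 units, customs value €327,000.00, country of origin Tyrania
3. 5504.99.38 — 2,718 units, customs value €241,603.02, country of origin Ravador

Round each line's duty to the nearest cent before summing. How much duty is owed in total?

Line 1 (6920.79.80, Tyrania, 2,190 units, €442,380.00):
Base rate for 6920.79.80 is 8.5% + €3.76/unit.
Origin Tyrania qualifies under the Tyrena–Tyrania agreement and 6920.79.80 is covered: preferential rate 7.5% applies instead.
The additional-duty order on 6920.79.80 targets Ravador, not Tyrania; it does not apply.
Duty = €442,380.00 × 7.5% = €33,178.50.
Line 2 (6520.78.40, Tyrania, 4,000 units, €327,000.00):
Base rate for 6520.78.40 is 7.5% + €0.50/unit.
Origin Tyrania qualifies under the Tyrena–Tyrania agreement and 6520.78.40 is covered: preferential rate 2% applies instead.
Duty = €327,000.00 × 2% = €6,540.00.
Line 3 (5504.99.38, Ravador, 2,718 units, €241,603.02):
Base rate for 5504.99.38 is €6.65/unit.
Additional duty on 5504.99.38 from Ravador: +25.9% ad valorem. Applied ad valorem rate = 25.9%.
Duty = €241,603.02 × 25.9% + 2,718 × €6.65 = €80,649.88.
Total = €33,178.50 + €6,540.00 + €80,649.88 = €120,368.38.

€120,368.38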